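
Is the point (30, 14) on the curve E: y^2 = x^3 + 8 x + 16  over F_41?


Check whether y^2 = x^3 + 8 x + 16 (mod 41) for (x, y) = (30, 14).
LHS: y^2 = 14^2 mod 41 = 32
RHS: x^3 + 8 x + 16 = 30^3 + 8*30 + 16 mod 41 = 32
LHS = RHS

Yes, on the curve


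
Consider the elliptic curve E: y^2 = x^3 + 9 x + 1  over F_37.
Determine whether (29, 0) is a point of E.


Check whether y^2 = x^3 + 9 x + 1 (mod 37) for (x, y) = (29, 0).
LHS: y^2 = 0^2 mod 37 = 0
RHS: x^3 + 9 x + 1 = 29^3 + 9*29 + 1 mod 37 = 9
LHS != RHS

No, not on the curve


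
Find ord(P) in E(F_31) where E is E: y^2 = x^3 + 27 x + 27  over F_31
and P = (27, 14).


Compute successive multiples of P until we hit O:
  1P = (27, 14)
  2P = (13, 8)
  3P = (7, 30)
  4P = (15, 26)
  5P = (21, 11)
  6P = (22, 4)
  7P = (17, 6)
  8P = (5, 16)
  ... (continuing to 25P)
  25P = O

ord(P) = 25


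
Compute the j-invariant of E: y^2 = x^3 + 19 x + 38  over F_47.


Delta = -16(4 a^3 + 27 b^2) mod 47 = 27
-1728 * (4 a)^3 = -1728 * (4*19)^3 mod 47 = 3
j = 3 * 27^(-1) mod 47 = 21

j = 21 (mod 47)


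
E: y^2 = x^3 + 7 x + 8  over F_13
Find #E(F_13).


For each x in F_13, count y with y^2 = x^3 + 7 x + 8 mod 13:
  x = 1: RHS = 3, y in [4, 9]  -> 2 point(s)
  x = 2: RHS = 4, y in [2, 11]  -> 2 point(s)
  x = 3: RHS = 4, y in [2, 11]  -> 2 point(s)
  x = 4: RHS = 9, y in [3, 10]  -> 2 point(s)
  x = 5: RHS = 12, y in [5, 8]  -> 2 point(s)
  x = 7: RHS = 10, y in [6, 7]  -> 2 point(s)
  x = 8: RHS = 4, y in [2, 11]  -> 2 point(s)
  x = 10: RHS = 12, y in [5, 8]  -> 2 point(s)
  x = 11: RHS = 12, y in [5, 8]  -> 2 point(s)
  x = 12: RHS = 0, y in [0]  -> 1 point(s)
Affine points: 19. Add the point at infinity: total = 20.

#E(F_13) = 20


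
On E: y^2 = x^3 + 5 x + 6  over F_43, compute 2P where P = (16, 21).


Doubling: s = (3 x1^2 + a) / (2 y1)
s = (3*16^2 + 5) / (2*21) mod 43 = 1
x3 = s^2 - 2 x1 mod 43 = 1^2 - 2*16 = 12
y3 = s (x1 - x3) - y1 mod 43 = 1 * (16 - 12) - 21 = 26

2P = (12, 26)


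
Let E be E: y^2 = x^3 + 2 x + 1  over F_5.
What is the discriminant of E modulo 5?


4 a^3 + 27 b^2 = 4*2^3 + 27*1^2 = 32 + 27 = 59
Delta = -16 * (59) = -944
Delta mod 5 = 1

Delta = 1 (mod 5)


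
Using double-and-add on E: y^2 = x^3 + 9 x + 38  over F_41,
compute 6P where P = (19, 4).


k = 6 = 110_2 (binary, LSB first: 011)
Double-and-add from P = (19, 4):
  bit 0 = 0: acc unchanged = O
  bit 1 = 1: acc = O + (11, 22) = (11, 22)
  bit 2 = 1: acc = (11, 22) + (20, 10) = (30, 17)

6P = (30, 17)


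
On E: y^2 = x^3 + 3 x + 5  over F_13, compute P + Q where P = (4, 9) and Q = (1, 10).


P != Q, so use the chord formula.
s = (y2 - y1) / (x2 - x1) = (1) / (10) mod 13 = 4
x3 = s^2 - x1 - x2 mod 13 = 4^2 - 4 - 1 = 11
y3 = s (x1 - x3) - y1 mod 13 = 4 * (4 - 11) - 9 = 2

P + Q = (11, 2)


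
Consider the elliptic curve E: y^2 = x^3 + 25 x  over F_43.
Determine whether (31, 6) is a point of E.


Check whether y^2 = x^3 + 25 x + 0 (mod 43) for (x, y) = (31, 6).
LHS: y^2 = 6^2 mod 43 = 36
RHS: x^3 + 25 x + 0 = 31^3 + 25*31 + 0 mod 43 = 36
LHS = RHS

Yes, on the curve


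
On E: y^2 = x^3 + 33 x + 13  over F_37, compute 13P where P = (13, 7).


k = 13 = 1101_2 (binary, LSB first: 1011)
Double-and-add from P = (13, 7):
  bit 0 = 1: acc = O + (13, 7) = (13, 7)
  bit 1 = 0: acc unchanged = (13, 7)
  bit 2 = 1: acc = (13, 7) + (10, 23) = (26, 13)
  bit 3 = 1: acc = (26, 13) + (17, 14) = (10, 14)

13P = (10, 14)


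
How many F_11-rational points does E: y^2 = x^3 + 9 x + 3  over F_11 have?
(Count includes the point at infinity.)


For each x in F_11, count y with y^2 = x^3 + 9 x + 3 mod 11:
  x = 0: RHS = 3, y in [5, 6]  -> 2 point(s)
  x = 4: RHS = 4, y in [2, 9]  -> 2 point(s)
  x = 6: RHS = 9, y in [3, 8]  -> 2 point(s)
  x = 8: RHS = 4, y in [2, 9]  -> 2 point(s)
  x = 10: RHS = 4, y in [2, 9]  -> 2 point(s)
Affine points: 10. Add the point at infinity: total = 11.

#E(F_11) = 11


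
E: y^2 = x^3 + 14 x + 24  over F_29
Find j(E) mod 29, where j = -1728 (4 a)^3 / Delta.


Delta = -16(4 a^3 + 27 b^2) mod 29 = 25
-1728 * (4 a)^3 = -1728 * (4*14)^3 mod 29 = 20
j = 20 * 25^(-1) mod 29 = 24

j = 24 (mod 29)


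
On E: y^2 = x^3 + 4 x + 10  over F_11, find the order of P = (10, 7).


Compute successive multiples of P until we hit O:
  1P = (10, 7)
  2P = (5, 1)
  3P = (8, 2)
  4P = (2, 2)
  5P = (3, 7)
  6P = (9, 4)
  7P = (1, 9)
  8P = (1, 2)
  ... (continuing to 15P)
  15P = O

ord(P) = 15


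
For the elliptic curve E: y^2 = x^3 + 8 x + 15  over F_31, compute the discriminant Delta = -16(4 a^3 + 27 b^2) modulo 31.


4 a^3 + 27 b^2 = 4*8^3 + 27*15^2 = 2048 + 6075 = 8123
Delta = -16 * (8123) = -129968
Delta mod 31 = 15

Delta = 15 (mod 31)


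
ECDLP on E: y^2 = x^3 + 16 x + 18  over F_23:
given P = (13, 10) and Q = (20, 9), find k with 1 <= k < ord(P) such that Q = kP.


Enumerate multiples of P until we hit Q = (20, 9):
  1P = (13, 10)
  2P = (1, 14)
  3P = (4, 10)
  4P = (6, 13)
  5P = (7, 17)
  6P = (5, 19)
  7P = (21, 22)
  8P = (20, 14)
  9P = (3, 22)
  10P = (2, 9)
  11P = (12, 11)
  12P = (22, 22)
  13P = (0, 15)
  14P = (16, 0)
  15P = (0, 8)
  16P = (22, 1)
  17P = (12, 12)
  18P = (2, 14)
  19P = (3, 1)
  20P = (20, 9)
Match found at i = 20.

k = 20


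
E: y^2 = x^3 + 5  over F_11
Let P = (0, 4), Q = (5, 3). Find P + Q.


P != Q, so use the chord formula.
s = (y2 - y1) / (x2 - x1) = (10) / (5) mod 11 = 2
x3 = s^2 - x1 - x2 mod 11 = 2^2 - 0 - 5 = 10
y3 = s (x1 - x3) - y1 mod 11 = 2 * (0 - 10) - 4 = 9

P + Q = (10, 9)


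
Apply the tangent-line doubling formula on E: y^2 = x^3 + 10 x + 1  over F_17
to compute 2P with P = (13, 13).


Doubling: s = (3 x1^2 + a) / (2 y1)
s = (3*13^2 + 10) / (2*13) mod 17 = 14
x3 = s^2 - 2 x1 mod 17 = 14^2 - 2*13 = 0
y3 = s (x1 - x3) - y1 mod 17 = 14 * (13 - 0) - 13 = 16

2P = (0, 16)


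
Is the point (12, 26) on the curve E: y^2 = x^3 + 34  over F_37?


Check whether y^2 = x^3 + 0 x + 34 (mod 37) for (x, y) = (12, 26).
LHS: y^2 = 26^2 mod 37 = 10
RHS: x^3 + 0 x + 34 = 12^3 + 0*12 + 34 mod 37 = 23
LHS != RHS

No, not on the curve


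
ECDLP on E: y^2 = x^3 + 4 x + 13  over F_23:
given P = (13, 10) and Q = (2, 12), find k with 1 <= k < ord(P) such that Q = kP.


Enumerate multiples of P until we hit Q = (2, 12):
  1P = (13, 10)
  2P = (10, 8)
  3P = (3, 12)
  4P = (19, 5)
  5P = (0, 6)
  6P = (12, 8)
  7P = (2, 12)
Match found at i = 7.

k = 7


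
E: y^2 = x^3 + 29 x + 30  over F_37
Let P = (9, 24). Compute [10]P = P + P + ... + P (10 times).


k = 10 = 1010_2 (binary, LSB first: 0101)
Double-and-add from P = (9, 24):
  bit 0 = 0: acc unchanged = O
  bit 1 = 1: acc = O + (10, 32) = (10, 32)
  bit 2 = 0: acc unchanged = (10, 32)
  bit 3 = 1: acc = (10, 32) + (0, 17) = (20, 27)

10P = (20, 27)


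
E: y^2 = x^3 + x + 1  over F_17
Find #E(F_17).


For each x in F_17, count y with y^2 = x^3 + 1 x + 1 mod 17:
  x = 0: RHS = 1, y in [1, 16]  -> 2 point(s)
  x = 4: RHS = 1, y in [1, 16]  -> 2 point(s)
  x = 6: RHS = 2, y in [6, 11]  -> 2 point(s)
  x = 9: RHS = 8, y in [5, 12]  -> 2 point(s)
  x = 10: RHS = 8, y in [5, 12]  -> 2 point(s)
  x = 11: RHS = 0, y in [0]  -> 1 point(s)
  x = 13: RHS = 1, y in [1, 16]  -> 2 point(s)
  x = 15: RHS = 8, y in [5, 12]  -> 2 point(s)
  x = 16: RHS = 16, y in [4, 13]  -> 2 point(s)
Affine points: 17. Add the point at infinity: total = 18.

#E(F_17) = 18


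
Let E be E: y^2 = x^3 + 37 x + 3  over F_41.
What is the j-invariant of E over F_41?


Delta = -16(4 a^3 + 27 b^2) mod 41 = 3
-1728 * (4 a)^3 = -1728 * (4*37)^3 mod 41 = 17
j = 17 * 3^(-1) mod 41 = 33

j = 33 (mod 41)


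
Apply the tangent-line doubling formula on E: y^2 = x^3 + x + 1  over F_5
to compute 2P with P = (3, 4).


Doubling: s = (3 x1^2 + a) / (2 y1)
s = (3*3^2 + 1) / (2*4) mod 5 = 1
x3 = s^2 - 2 x1 mod 5 = 1^2 - 2*3 = 0
y3 = s (x1 - x3) - y1 mod 5 = 1 * (3 - 0) - 4 = 4

2P = (0, 4)


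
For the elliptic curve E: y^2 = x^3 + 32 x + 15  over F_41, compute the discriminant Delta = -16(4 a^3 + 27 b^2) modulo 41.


4 a^3 + 27 b^2 = 4*32^3 + 27*15^2 = 131072 + 6075 = 137147
Delta = -16 * (137147) = -2194352
Delta mod 41 = 9

Delta = 9 (mod 41)


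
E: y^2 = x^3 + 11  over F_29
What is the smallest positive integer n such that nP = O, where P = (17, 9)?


Compute successive multiples of P until we hit O:
  1P = (17, 9)
  2P = (20, 6)
  3P = (22, 25)
  4P = (13, 27)
  5P = (12, 12)
  6P = (5, 7)
  7P = (3, 3)
  8P = (8, 28)
  ... (continuing to 30P)
  30P = O

ord(P) = 30


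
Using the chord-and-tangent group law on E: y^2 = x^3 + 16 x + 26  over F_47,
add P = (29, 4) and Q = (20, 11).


P != Q, so use the chord formula.
s = (y2 - y1) / (x2 - x1) = (7) / (38) mod 47 = 41
x3 = s^2 - x1 - x2 mod 47 = 41^2 - 29 - 20 = 34
y3 = s (x1 - x3) - y1 mod 47 = 41 * (29 - 34) - 4 = 26

P + Q = (34, 26)


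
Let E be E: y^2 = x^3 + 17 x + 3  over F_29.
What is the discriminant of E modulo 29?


4 a^3 + 27 b^2 = 4*17^3 + 27*3^2 = 19652 + 243 = 19895
Delta = -16 * (19895) = -318320
Delta mod 29 = 13

Delta = 13 (mod 29)


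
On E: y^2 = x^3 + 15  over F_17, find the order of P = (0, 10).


Compute successive multiples of P until we hit O:
  1P = (0, 10)
  2P = (0, 7)
  3P = O

ord(P) = 3


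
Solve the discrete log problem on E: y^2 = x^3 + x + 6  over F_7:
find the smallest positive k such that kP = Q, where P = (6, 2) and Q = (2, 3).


Enumerate multiples of P until we hit Q = (2, 3):
  1P = (6, 2)
  2P = (3, 1)
  3P = (2, 4)
  4P = (1, 6)
  5P = (4, 2)
  6P = (4, 5)
  7P = (1, 1)
  8P = (2, 3)
Match found at i = 8.

k = 8


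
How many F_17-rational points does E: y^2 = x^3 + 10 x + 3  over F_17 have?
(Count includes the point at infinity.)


For each x in F_17, count y with y^2 = x^3 + 10 x + 3 mod 17:
  x = 3: RHS = 9, y in [3, 14]  -> 2 point(s)
  x = 5: RHS = 8, y in [5, 12]  -> 2 point(s)
  x = 7: RHS = 8, y in [5, 12]  -> 2 point(s)
  x = 8: RHS = 0, y in [0]  -> 1 point(s)
  x = 10: RHS = 15, y in [7, 10]  -> 2 point(s)
  x = 11: RHS = 16, y in [4, 13]  -> 2 point(s)
  x = 12: RHS = 15, y in [7, 10]  -> 2 point(s)
  x = 13: RHS = 1, y in [1, 16]  -> 2 point(s)
  x = 15: RHS = 9, y in [3, 14]  -> 2 point(s)
  x = 16: RHS = 9, y in [3, 14]  -> 2 point(s)
Affine points: 19. Add the point at infinity: total = 20.

#E(F_17) = 20


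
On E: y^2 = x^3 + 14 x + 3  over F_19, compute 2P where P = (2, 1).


Doubling: s = (3 x1^2 + a) / (2 y1)
s = (3*2^2 + 14) / (2*1) mod 19 = 13
x3 = s^2 - 2 x1 mod 19 = 13^2 - 2*2 = 13
y3 = s (x1 - x3) - y1 mod 19 = 13 * (2 - 13) - 1 = 8

2P = (13, 8)


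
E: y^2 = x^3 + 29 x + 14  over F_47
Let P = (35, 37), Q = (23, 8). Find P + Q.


P != Q, so use the chord formula.
s = (y2 - y1) / (x2 - x1) = (18) / (35) mod 47 = 22
x3 = s^2 - x1 - x2 mod 47 = 22^2 - 35 - 23 = 3
y3 = s (x1 - x3) - y1 mod 47 = 22 * (35 - 3) - 37 = 9

P + Q = (3, 9)


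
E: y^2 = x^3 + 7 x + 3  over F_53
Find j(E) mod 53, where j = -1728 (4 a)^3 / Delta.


Delta = -16(4 a^3 + 27 b^2) mod 53 = 24
-1728 * (4 a)^3 = -1728 * (4*7)^3 mod 53 = 51
j = 51 * 24^(-1) mod 53 = 22

j = 22 (mod 53)


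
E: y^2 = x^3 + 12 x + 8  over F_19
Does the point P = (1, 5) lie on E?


Check whether y^2 = x^3 + 12 x + 8 (mod 19) for (x, y) = (1, 5).
LHS: y^2 = 5^2 mod 19 = 6
RHS: x^3 + 12 x + 8 = 1^3 + 12*1 + 8 mod 19 = 2
LHS != RHS

No, not on the curve


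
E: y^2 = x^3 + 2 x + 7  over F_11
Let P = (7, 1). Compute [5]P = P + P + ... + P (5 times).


k = 5 = 101_2 (binary, LSB first: 101)
Double-and-add from P = (7, 1):
  bit 0 = 1: acc = O + (7, 1) = (7, 1)
  bit 1 = 0: acc unchanged = (7, 1)
  bit 2 = 1: acc = (7, 1) + (10, 9) = (6, 9)

5P = (6, 9)


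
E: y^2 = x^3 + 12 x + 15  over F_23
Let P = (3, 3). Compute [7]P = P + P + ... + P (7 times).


k = 7 = 111_2 (binary, LSB first: 111)
Double-and-add from P = (3, 3):
  bit 0 = 1: acc = O + (3, 3) = (3, 3)
  bit 1 = 1: acc = (3, 3) + (19, 8) = (17, 7)
  bit 2 = 1: acc = (17, 7) + (12, 1) = (12, 22)

7P = (12, 22)


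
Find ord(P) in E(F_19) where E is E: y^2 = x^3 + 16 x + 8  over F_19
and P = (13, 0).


Compute successive multiples of P until we hit O:
  1P = (13, 0)
  2P = O

ord(P) = 2


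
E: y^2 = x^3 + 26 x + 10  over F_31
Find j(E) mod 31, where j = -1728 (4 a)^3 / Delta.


Delta = -16(4 a^3 + 27 b^2) mod 31 = 16
-1728 * (4 a)^3 = -1728 * (4*26)^3 mod 31 = 15
j = 15 * 16^(-1) mod 31 = 30

j = 30 (mod 31)


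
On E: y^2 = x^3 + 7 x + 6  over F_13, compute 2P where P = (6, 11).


Doubling: s = (3 x1^2 + a) / (2 y1)
s = (3*6^2 + 7) / (2*11) mod 13 = 7
x3 = s^2 - 2 x1 mod 13 = 7^2 - 2*6 = 11
y3 = s (x1 - x3) - y1 mod 13 = 7 * (6 - 11) - 11 = 6

2P = (11, 6)


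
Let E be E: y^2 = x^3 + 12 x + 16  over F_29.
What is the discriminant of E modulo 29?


4 a^3 + 27 b^2 = 4*12^3 + 27*16^2 = 6912 + 6912 = 13824
Delta = -16 * (13824) = -221184
Delta mod 29 = 28

Delta = 28 (mod 29)


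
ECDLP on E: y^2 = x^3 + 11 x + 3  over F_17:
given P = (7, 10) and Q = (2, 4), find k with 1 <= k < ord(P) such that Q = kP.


Enumerate multiples of P until we hit Q = (2, 4):
  1P = (7, 10)
  2P = (2, 4)
Match found at i = 2.

k = 2


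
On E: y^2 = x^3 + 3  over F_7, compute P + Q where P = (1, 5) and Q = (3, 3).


P != Q, so use the chord formula.
s = (y2 - y1) / (x2 - x1) = (5) / (2) mod 7 = 6
x3 = s^2 - x1 - x2 mod 7 = 6^2 - 1 - 3 = 4
y3 = s (x1 - x3) - y1 mod 7 = 6 * (1 - 4) - 5 = 5

P + Q = (4, 5)


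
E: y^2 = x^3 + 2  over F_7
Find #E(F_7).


For each x in F_7, count y with y^2 = x^3 + 0 x + 2 mod 7:
  x = 0: RHS = 2, y in [3, 4]  -> 2 point(s)
  x = 3: RHS = 1, y in [1, 6]  -> 2 point(s)
  x = 5: RHS = 1, y in [1, 6]  -> 2 point(s)
  x = 6: RHS = 1, y in [1, 6]  -> 2 point(s)
Affine points: 8. Add the point at infinity: total = 9.

#E(F_7) = 9


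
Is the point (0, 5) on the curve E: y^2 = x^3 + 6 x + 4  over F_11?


Check whether y^2 = x^3 + 6 x + 4 (mod 11) for (x, y) = (0, 5).
LHS: y^2 = 5^2 mod 11 = 3
RHS: x^3 + 6 x + 4 = 0^3 + 6*0 + 4 mod 11 = 4
LHS != RHS

No, not on the curve


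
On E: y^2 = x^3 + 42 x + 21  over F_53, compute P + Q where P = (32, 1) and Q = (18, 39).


P != Q, so use the chord formula.
s = (y2 - y1) / (x2 - x1) = (38) / (39) mod 53 = 20
x3 = s^2 - x1 - x2 mod 53 = 20^2 - 32 - 18 = 32
y3 = s (x1 - x3) - y1 mod 53 = 20 * (32 - 32) - 1 = 52

P + Q = (32, 52)


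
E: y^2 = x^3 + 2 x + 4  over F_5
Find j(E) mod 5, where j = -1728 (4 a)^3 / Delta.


Delta = -16(4 a^3 + 27 b^2) mod 5 = 1
-1728 * (4 a)^3 = -1728 * (4*2)^3 mod 5 = 4
j = 4 * 1^(-1) mod 5 = 4

j = 4 (mod 5)


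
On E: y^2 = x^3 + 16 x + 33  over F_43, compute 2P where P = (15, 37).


Doubling: s = (3 x1^2 + a) / (2 y1)
s = (3*15^2 + 16) / (2*37) mod 43 = 32
x3 = s^2 - 2 x1 mod 43 = 32^2 - 2*15 = 5
y3 = s (x1 - x3) - y1 mod 43 = 32 * (15 - 5) - 37 = 25

2P = (5, 25)


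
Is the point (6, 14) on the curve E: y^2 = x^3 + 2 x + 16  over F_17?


Check whether y^2 = x^3 + 2 x + 16 (mod 17) for (x, y) = (6, 14).
LHS: y^2 = 14^2 mod 17 = 9
RHS: x^3 + 2 x + 16 = 6^3 + 2*6 + 16 mod 17 = 6
LHS != RHS

No, not on the curve


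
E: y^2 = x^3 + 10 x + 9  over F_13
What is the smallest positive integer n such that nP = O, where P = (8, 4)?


Compute successive multiples of P until we hit O:
  1P = (8, 4)
  2P = (0, 3)
  3P = (4, 3)
  4P = (10, 2)
  5P = (9, 10)
  6P = (6, 8)
  7P = (3, 12)
  8P = (3, 1)
  ... (continuing to 15P)
  15P = O

ord(P) = 15


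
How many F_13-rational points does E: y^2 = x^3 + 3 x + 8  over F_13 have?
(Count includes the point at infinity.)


For each x in F_13, count y with y^2 = x^3 + 3 x + 8 mod 13:
  x = 1: RHS = 12, y in [5, 8]  -> 2 point(s)
  x = 2: RHS = 9, y in [3, 10]  -> 2 point(s)
  x = 9: RHS = 10, y in [6, 7]  -> 2 point(s)
  x = 12: RHS = 4, y in [2, 11]  -> 2 point(s)
Affine points: 8. Add the point at infinity: total = 9.

#E(F_13) = 9


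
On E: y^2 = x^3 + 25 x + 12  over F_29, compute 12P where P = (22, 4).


k = 12 = 1100_2 (binary, LSB first: 0011)
Double-and-add from P = (22, 4):
  bit 0 = 0: acc unchanged = O
  bit 1 = 0: acc unchanged = O
  bit 2 = 1: acc = O + (25, 15) = (25, 15)
  bit 3 = 1: acc = (25, 15) + (1, 26) = (9, 26)

12P = (9, 26)


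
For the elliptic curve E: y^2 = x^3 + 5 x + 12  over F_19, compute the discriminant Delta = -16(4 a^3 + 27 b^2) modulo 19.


4 a^3 + 27 b^2 = 4*5^3 + 27*12^2 = 500 + 3888 = 4388
Delta = -16 * (4388) = -70208
Delta mod 19 = 16

Delta = 16 (mod 19)


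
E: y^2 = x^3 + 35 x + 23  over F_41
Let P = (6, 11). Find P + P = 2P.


Doubling: s = (3 x1^2 + a) / (2 y1)
s = (3*6^2 + 35) / (2*11) mod 41 = 27
x3 = s^2 - 2 x1 mod 41 = 27^2 - 2*6 = 20
y3 = s (x1 - x3) - y1 mod 41 = 27 * (6 - 20) - 11 = 21

2P = (20, 21)


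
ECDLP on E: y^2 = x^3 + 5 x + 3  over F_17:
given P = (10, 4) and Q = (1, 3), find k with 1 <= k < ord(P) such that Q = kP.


Enumerate multiples of P until we hit Q = (1, 3):
  1P = (10, 4)
  2P = (1, 14)
  3P = (15, 11)
  4P = (13, 2)
  5P = (2, 2)
  6P = (4, 6)
  7P = (5, 0)
  8P = (4, 11)
  9P = (2, 15)
  10P = (13, 15)
  11P = (15, 6)
  12P = (1, 3)
Match found at i = 12.

k = 12


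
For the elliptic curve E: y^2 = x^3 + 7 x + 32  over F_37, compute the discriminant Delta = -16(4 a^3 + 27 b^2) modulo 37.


4 a^3 + 27 b^2 = 4*7^3 + 27*32^2 = 1372 + 27648 = 29020
Delta = -16 * (29020) = -464320
Delta mod 37 = 30

Delta = 30 (mod 37)


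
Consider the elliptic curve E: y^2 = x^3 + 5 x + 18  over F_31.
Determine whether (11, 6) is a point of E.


Check whether y^2 = x^3 + 5 x + 18 (mod 31) for (x, y) = (11, 6).
LHS: y^2 = 6^2 mod 31 = 5
RHS: x^3 + 5 x + 18 = 11^3 + 5*11 + 18 mod 31 = 9
LHS != RHS

No, not on the curve


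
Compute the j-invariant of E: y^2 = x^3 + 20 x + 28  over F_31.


Delta = -16(4 a^3 + 27 b^2) mod 31 = 14
-1728 * (4 a)^3 = -1728 * (4*20)^3 mod 31 = 1
j = 1 * 14^(-1) mod 31 = 20

j = 20 (mod 31)


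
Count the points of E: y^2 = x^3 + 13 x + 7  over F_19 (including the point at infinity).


For each x in F_19, count y with y^2 = x^3 + 13 x + 7 mod 19:
  x = 0: RHS = 7, y in [8, 11]  -> 2 point(s)
  x = 3: RHS = 16, y in [4, 15]  -> 2 point(s)
  x = 4: RHS = 9, y in [3, 16]  -> 2 point(s)
  x = 5: RHS = 7, y in [8, 11]  -> 2 point(s)
  x = 6: RHS = 16, y in [4, 15]  -> 2 point(s)
  x = 7: RHS = 4, y in [2, 17]  -> 2 point(s)
  x = 9: RHS = 17, y in [6, 13]  -> 2 point(s)
  x = 10: RHS = 16, y in [4, 15]  -> 2 point(s)
  x = 13: RHS = 17, y in [6, 13]  -> 2 point(s)
  x = 14: RHS = 7, y in [8, 11]  -> 2 point(s)
  x = 15: RHS = 5, y in [9, 10]  -> 2 point(s)
  x = 16: RHS = 17, y in [6, 13]  -> 2 point(s)
  x = 17: RHS = 11, y in [7, 12]  -> 2 point(s)
Affine points: 26. Add the point at infinity: total = 27.

#E(F_19) = 27


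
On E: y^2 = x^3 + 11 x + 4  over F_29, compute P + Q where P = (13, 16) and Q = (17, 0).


P != Q, so use the chord formula.
s = (y2 - y1) / (x2 - x1) = (13) / (4) mod 29 = 25
x3 = s^2 - x1 - x2 mod 29 = 25^2 - 13 - 17 = 15
y3 = s (x1 - x3) - y1 mod 29 = 25 * (13 - 15) - 16 = 21

P + Q = (15, 21)


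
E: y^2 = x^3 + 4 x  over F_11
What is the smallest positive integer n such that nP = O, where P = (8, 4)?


Compute successive multiples of P until we hit O:
  1P = (8, 4)
  2P = (4, 6)
  3P = (2, 4)
  4P = (1, 7)
  5P = (6, 3)
  6P = (0, 0)
  7P = (6, 8)
  8P = (1, 4)
  ... (continuing to 12P)
  12P = O

ord(P) = 12


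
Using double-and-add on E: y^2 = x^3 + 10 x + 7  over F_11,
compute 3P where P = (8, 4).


k = 3 = 11_2 (binary, LSB first: 11)
Double-and-add from P = (8, 4):
  bit 0 = 1: acc = O + (8, 4) = (8, 4)
  bit 1 = 1: acc = (8, 4) + (9, 1) = (3, 3)

3P = (3, 3)


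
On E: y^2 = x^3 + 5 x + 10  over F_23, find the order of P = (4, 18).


Compute successive multiples of P until we hit O:
  1P = (4, 18)
  2P = (1, 19)
  3P = (13, 8)
  4P = (22, 2)
  5P = (10, 18)
  6P = (9, 5)
  7P = (14, 8)
  8P = (6, 7)
  ... (continuing to 26P)
  26P = O

ord(P) = 26


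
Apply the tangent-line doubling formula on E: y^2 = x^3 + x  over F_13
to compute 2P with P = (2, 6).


Doubling: s = (3 x1^2 + a) / (2 y1)
s = (3*2^2 + 1) / (2*6) mod 13 = 0
x3 = s^2 - 2 x1 mod 13 = 0^2 - 2*2 = 9
y3 = s (x1 - x3) - y1 mod 13 = 0 * (2 - 9) - 6 = 7

2P = (9, 7)


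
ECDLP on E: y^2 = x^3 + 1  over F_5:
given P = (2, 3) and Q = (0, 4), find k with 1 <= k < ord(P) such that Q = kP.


Enumerate multiples of P until we hit Q = (0, 4):
  1P = (2, 3)
  2P = (0, 1)
  3P = (4, 0)
  4P = (0, 4)
Match found at i = 4.

k = 4


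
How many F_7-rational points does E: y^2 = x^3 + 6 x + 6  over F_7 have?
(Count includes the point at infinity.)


For each x in F_7, count y with y^2 = x^3 + 6 x + 6 mod 7:
  x = 3: RHS = 2, y in [3, 4]  -> 2 point(s)
  x = 5: RHS = 0, y in [0]  -> 1 point(s)
Affine points: 3. Add the point at infinity: total = 4.

#E(F_7) = 4


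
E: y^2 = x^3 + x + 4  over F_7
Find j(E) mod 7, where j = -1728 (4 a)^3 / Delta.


Delta = -16(4 a^3 + 27 b^2) mod 7 = 3
-1728 * (4 a)^3 = -1728 * (4*1)^3 mod 7 = 1
j = 1 * 3^(-1) mod 7 = 5

j = 5 (mod 7)


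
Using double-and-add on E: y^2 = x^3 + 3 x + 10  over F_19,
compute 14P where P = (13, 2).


k = 14 = 1110_2 (binary, LSB first: 0111)
Double-and-add from P = (13, 2):
  bit 0 = 0: acc unchanged = O
  bit 1 = 1: acc = O + (9, 14) = (9, 14)
  bit 2 = 1: acc = (9, 14) + (5, 13) = (11, 14)
  bit 3 = 1: acc = (11, 14) + (18, 5) = (6, 4)

14P = (6, 4)


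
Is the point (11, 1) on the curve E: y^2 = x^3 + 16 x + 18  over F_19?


Check whether y^2 = x^3 + 16 x + 18 (mod 19) for (x, y) = (11, 1).
LHS: y^2 = 1^2 mod 19 = 1
RHS: x^3 + 16 x + 18 = 11^3 + 16*11 + 18 mod 19 = 5
LHS != RHS

No, not on the curve


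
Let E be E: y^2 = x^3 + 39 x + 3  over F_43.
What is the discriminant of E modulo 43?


4 a^3 + 27 b^2 = 4*39^3 + 27*3^2 = 237276 + 243 = 237519
Delta = -16 * (237519) = -3800304
Delta mod 43 = 36

Delta = 36 (mod 43)


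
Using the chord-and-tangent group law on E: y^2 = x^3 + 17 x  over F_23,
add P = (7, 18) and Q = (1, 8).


P != Q, so use the chord formula.
s = (y2 - y1) / (x2 - x1) = (13) / (17) mod 23 = 17
x3 = s^2 - x1 - x2 mod 23 = 17^2 - 7 - 1 = 5
y3 = s (x1 - x3) - y1 mod 23 = 17 * (7 - 5) - 18 = 16

P + Q = (5, 16)


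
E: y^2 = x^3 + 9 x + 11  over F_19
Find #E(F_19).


For each x in F_19, count y with y^2 = x^3 + 9 x + 11 mod 19:
  x = 0: RHS = 11, y in [7, 12]  -> 2 point(s)
  x = 4: RHS = 16, y in [4, 15]  -> 2 point(s)
  x = 8: RHS = 6, y in [5, 14]  -> 2 point(s)
  x = 9: RHS = 4, y in [2, 17]  -> 2 point(s)
  x = 11: RHS = 16, y in [4, 15]  -> 2 point(s)
  x = 12: RHS = 4, y in [2, 17]  -> 2 point(s)
  x = 13: RHS = 7, y in [8, 11]  -> 2 point(s)
  x = 15: RHS = 6, y in [5, 14]  -> 2 point(s)
  x = 17: RHS = 4, y in [2, 17]  -> 2 point(s)
  x = 18: RHS = 1, y in [1, 18]  -> 2 point(s)
Affine points: 20. Add the point at infinity: total = 21.

#E(F_19) = 21


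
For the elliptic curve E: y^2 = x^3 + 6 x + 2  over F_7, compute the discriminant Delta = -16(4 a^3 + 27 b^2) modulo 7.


4 a^3 + 27 b^2 = 4*6^3 + 27*2^2 = 864 + 108 = 972
Delta = -16 * (972) = -15552
Delta mod 7 = 2

Delta = 2 (mod 7)


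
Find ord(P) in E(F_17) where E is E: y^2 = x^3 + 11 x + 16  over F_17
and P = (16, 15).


Compute successive multiples of P until we hit O:
  1P = (16, 15)
  2P = (10, 15)
  3P = (8, 2)
  4P = (6, 14)
  5P = (3, 5)
  6P = (0, 13)
  7P = (5, 14)
  8P = (5, 3)
  ... (continuing to 15P)
  15P = O

ord(P) = 15


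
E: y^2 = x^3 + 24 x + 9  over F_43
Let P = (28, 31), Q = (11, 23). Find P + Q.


P != Q, so use the chord formula.
s = (y2 - y1) / (x2 - x1) = (35) / (26) mod 43 = 3
x3 = s^2 - x1 - x2 mod 43 = 3^2 - 28 - 11 = 13
y3 = s (x1 - x3) - y1 mod 43 = 3 * (28 - 13) - 31 = 14

P + Q = (13, 14)


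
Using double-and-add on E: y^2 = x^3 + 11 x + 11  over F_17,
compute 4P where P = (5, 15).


k = 4 = 100_2 (binary, LSB first: 001)
Double-and-add from P = (5, 15):
  bit 0 = 0: acc unchanged = O
  bit 1 = 0: acc unchanged = O
  bit 2 = 1: acc = O + (5, 2) = (5, 2)

4P = (5, 2)


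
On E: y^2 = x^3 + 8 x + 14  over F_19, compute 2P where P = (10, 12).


Doubling: s = (3 x1^2 + a) / (2 y1)
s = (3*10^2 + 8) / (2*12) mod 19 = 16
x3 = s^2 - 2 x1 mod 19 = 16^2 - 2*10 = 8
y3 = s (x1 - x3) - y1 mod 19 = 16 * (10 - 8) - 12 = 1

2P = (8, 1)


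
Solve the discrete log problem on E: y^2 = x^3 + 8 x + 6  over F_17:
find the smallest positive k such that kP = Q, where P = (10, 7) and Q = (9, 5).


Enumerate multiples of P until we hit Q = (9, 5):
  1P = (10, 7)
  2P = (5, 1)
  3P = (15, 4)
  4P = (8, 2)
  5P = (1, 7)
  6P = (6, 10)
  7P = (9, 5)
Match found at i = 7.

k = 7


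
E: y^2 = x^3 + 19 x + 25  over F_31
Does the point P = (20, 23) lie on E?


Check whether y^2 = x^3 + 19 x + 25 (mod 31) for (x, y) = (20, 23).
LHS: y^2 = 23^2 mod 31 = 2
RHS: x^3 + 19 x + 25 = 20^3 + 19*20 + 25 mod 31 = 4
LHS != RHS

No, not on the curve


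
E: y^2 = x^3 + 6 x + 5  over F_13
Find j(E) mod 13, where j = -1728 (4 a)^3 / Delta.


Delta = -16(4 a^3 + 27 b^2) mod 13 = 11
-1728 * (4 a)^3 = -1728 * (4*6)^3 mod 13 = 5
j = 5 * 11^(-1) mod 13 = 4

j = 4 (mod 13)


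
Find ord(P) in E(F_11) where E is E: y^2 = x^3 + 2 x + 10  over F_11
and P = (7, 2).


Compute successive multiples of P until we hit O:
  1P = (7, 2)
  2P = (2, 0)
  3P = (7, 9)
  4P = O

ord(P) = 4


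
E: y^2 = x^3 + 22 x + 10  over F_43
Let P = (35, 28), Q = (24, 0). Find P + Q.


P != Q, so use the chord formula.
s = (y2 - y1) / (x2 - x1) = (15) / (32) mod 43 = 26
x3 = s^2 - x1 - x2 mod 43 = 26^2 - 35 - 24 = 15
y3 = s (x1 - x3) - y1 mod 43 = 26 * (35 - 15) - 28 = 19

P + Q = (15, 19)


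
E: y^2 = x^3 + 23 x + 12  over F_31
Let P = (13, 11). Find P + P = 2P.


Doubling: s = (3 x1^2 + a) / (2 y1)
s = (3*13^2 + 23) / (2*11) mod 31 = 10
x3 = s^2 - 2 x1 mod 31 = 10^2 - 2*13 = 12
y3 = s (x1 - x3) - y1 mod 31 = 10 * (13 - 12) - 11 = 30

2P = (12, 30)


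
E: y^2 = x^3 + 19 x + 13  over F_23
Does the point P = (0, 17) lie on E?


Check whether y^2 = x^3 + 19 x + 13 (mod 23) for (x, y) = (0, 17).
LHS: y^2 = 17^2 mod 23 = 13
RHS: x^3 + 19 x + 13 = 0^3 + 19*0 + 13 mod 23 = 13
LHS = RHS

Yes, on the curve


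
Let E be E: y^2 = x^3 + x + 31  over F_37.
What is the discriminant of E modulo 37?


4 a^3 + 27 b^2 = 4*1^3 + 27*31^2 = 4 + 25947 = 25951
Delta = -16 * (25951) = -415216
Delta mod 37 = 35

Delta = 35 (mod 37)


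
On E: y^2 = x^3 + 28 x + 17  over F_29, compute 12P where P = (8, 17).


k = 12 = 1100_2 (binary, LSB first: 0011)
Double-and-add from P = (8, 17):
  bit 0 = 0: acc unchanged = O
  bit 1 = 0: acc unchanged = O
  bit 2 = 1: acc = O + (26, 14) = (26, 14)
  bit 3 = 1: acc = (26, 14) + (15, 19) = (22, 0)

12P = (22, 0)


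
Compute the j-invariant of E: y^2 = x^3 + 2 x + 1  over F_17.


Delta = -16(4 a^3 + 27 b^2) mod 17 = 8
-1728 * (4 a)^3 = -1728 * (4*2)^3 mod 17 = 12
j = 12 * 8^(-1) mod 17 = 10

j = 10 (mod 17)


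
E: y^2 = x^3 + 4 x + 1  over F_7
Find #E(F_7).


For each x in F_7, count y with y^2 = x^3 + 4 x + 1 mod 7:
  x = 0: RHS = 1, y in [1, 6]  -> 2 point(s)
  x = 4: RHS = 4, y in [2, 5]  -> 2 point(s)
Affine points: 4. Add the point at infinity: total = 5.

#E(F_7) = 5


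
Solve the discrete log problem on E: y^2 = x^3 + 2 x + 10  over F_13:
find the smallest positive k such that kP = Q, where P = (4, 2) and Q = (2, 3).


Enumerate multiples of P until we hit Q = (2, 3):
  1P = (4, 2)
  2P = (2, 10)
  3P = (10, 9)
  4P = (0, 7)
  5P = (0, 6)
  6P = (10, 4)
  7P = (2, 3)
Match found at i = 7.

k = 7


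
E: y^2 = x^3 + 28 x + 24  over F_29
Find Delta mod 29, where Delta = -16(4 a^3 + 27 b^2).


4 a^3 + 27 b^2 = 4*28^3 + 27*24^2 = 87808 + 15552 = 103360
Delta = -16 * (103360) = -1653760
Delta mod 29 = 23

Delta = 23 (mod 29)


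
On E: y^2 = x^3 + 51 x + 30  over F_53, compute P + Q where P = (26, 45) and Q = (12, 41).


P != Q, so use the chord formula.
s = (y2 - y1) / (x2 - x1) = (49) / (39) mod 53 = 23
x3 = s^2 - x1 - x2 mod 53 = 23^2 - 26 - 12 = 14
y3 = s (x1 - x3) - y1 mod 53 = 23 * (26 - 14) - 45 = 19

P + Q = (14, 19)


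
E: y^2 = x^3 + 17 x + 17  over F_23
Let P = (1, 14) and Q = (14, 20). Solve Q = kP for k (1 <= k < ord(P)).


Enumerate multiples of P until we hit Q = (14, 20):
  1P = (1, 14)
  2P = (14, 3)
  3P = (3, 16)
  4P = (20, 13)
  5P = (15, 17)
  6P = (2, 17)
  7P = (6, 17)
  8P = (9, 18)
  9P = (19, 0)
  10P = (9, 5)
  11P = (6, 6)
  12P = (2, 6)
  13P = (15, 6)
  14P = (20, 10)
  15P = (3, 7)
  16P = (14, 20)
Match found at i = 16.

k = 16


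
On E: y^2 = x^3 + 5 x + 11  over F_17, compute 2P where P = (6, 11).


Doubling: s = (3 x1^2 + a) / (2 y1)
s = (3*6^2 + 5) / (2*11) mod 17 = 9
x3 = s^2 - 2 x1 mod 17 = 9^2 - 2*6 = 1
y3 = s (x1 - x3) - y1 mod 17 = 9 * (6 - 1) - 11 = 0

2P = (1, 0)


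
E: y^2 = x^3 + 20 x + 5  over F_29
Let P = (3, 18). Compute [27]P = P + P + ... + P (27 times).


k = 27 = 11011_2 (binary, LSB first: 11011)
Double-and-add from P = (3, 18):
  bit 0 = 1: acc = O + (3, 18) = (3, 18)
  bit 1 = 1: acc = (3, 18) + (16, 19) = (4, 2)
  bit 2 = 0: acc unchanged = (4, 2)
  bit 3 = 1: acc = (4, 2) + (28, 19) = (19, 20)
  bit 4 = 1: acc = (19, 20) + (25, 8) = (18, 7)

27P = (18, 7)


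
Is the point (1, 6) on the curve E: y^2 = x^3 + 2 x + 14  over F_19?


Check whether y^2 = x^3 + 2 x + 14 (mod 19) for (x, y) = (1, 6).
LHS: y^2 = 6^2 mod 19 = 17
RHS: x^3 + 2 x + 14 = 1^3 + 2*1 + 14 mod 19 = 17
LHS = RHS

Yes, on the curve


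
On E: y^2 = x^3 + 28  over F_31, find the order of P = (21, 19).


Compute successive multiples of P until we hit O:
  1P = (21, 19)
  2P = (29, 19)
  3P = (12, 12)
  4P = (12, 19)
  5P = (29, 12)
  6P = (21, 12)
  7P = O

ord(P) = 7


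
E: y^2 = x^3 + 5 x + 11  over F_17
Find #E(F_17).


For each x in F_17, count y with y^2 = x^3 + 5 x + 11 mod 17:
  x = 1: RHS = 0, y in [0]  -> 1 point(s)
  x = 3: RHS = 2, y in [6, 11]  -> 2 point(s)
  x = 5: RHS = 8, y in [5, 12]  -> 2 point(s)
  x = 6: RHS = 2, y in [6, 11]  -> 2 point(s)
  x = 7: RHS = 15, y in [7, 10]  -> 2 point(s)
  x = 8: RHS = 2, y in [6, 11]  -> 2 point(s)
Affine points: 11. Add the point at infinity: total = 12.

#E(F_17) = 12


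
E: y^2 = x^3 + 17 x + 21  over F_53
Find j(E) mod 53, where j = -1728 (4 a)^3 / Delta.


Delta = -16(4 a^3 + 27 b^2) mod 53 = 40
-1728 * (4 a)^3 = -1728 * (4*17)^3 mod 53 = 14
j = 14 * 40^(-1) mod 53 = 3

j = 3 (mod 53)


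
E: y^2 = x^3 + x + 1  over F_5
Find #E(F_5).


For each x in F_5, count y with y^2 = x^3 + 1 x + 1 mod 5:
  x = 0: RHS = 1, y in [1, 4]  -> 2 point(s)
  x = 2: RHS = 1, y in [1, 4]  -> 2 point(s)
  x = 3: RHS = 1, y in [1, 4]  -> 2 point(s)
  x = 4: RHS = 4, y in [2, 3]  -> 2 point(s)
Affine points: 8. Add the point at infinity: total = 9.

#E(F_5) = 9


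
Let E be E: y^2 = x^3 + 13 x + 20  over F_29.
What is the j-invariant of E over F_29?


Delta = -16(4 a^3 + 27 b^2) mod 29 = 24
-1728 * (4 a)^3 = -1728 * (4*13)^3 mod 29 = 18
j = 18 * 24^(-1) mod 29 = 8

j = 8 (mod 29)


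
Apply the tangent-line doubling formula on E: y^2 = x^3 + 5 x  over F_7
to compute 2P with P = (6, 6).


Doubling: s = (3 x1^2 + a) / (2 y1)
s = (3*6^2 + 5) / (2*6) mod 7 = 3
x3 = s^2 - 2 x1 mod 7 = 3^2 - 2*6 = 4
y3 = s (x1 - x3) - y1 mod 7 = 3 * (6 - 4) - 6 = 0

2P = (4, 0)


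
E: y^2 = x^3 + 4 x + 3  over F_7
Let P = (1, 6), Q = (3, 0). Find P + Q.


P != Q, so use the chord formula.
s = (y2 - y1) / (x2 - x1) = (1) / (2) mod 7 = 4
x3 = s^2 - x1 - x2 mod 7 = 4^2 - 1 - 3 = 5
y3 = s (x1 - x3) - y1 mod 7 = 4 * (1 - 5) - 6 = 6

P + Q = (5, 6)


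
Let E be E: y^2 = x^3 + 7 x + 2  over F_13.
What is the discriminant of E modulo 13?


4 a^3 + 27 b^2 = 4*7^3 + 27*2^2 = 1372 + 108 = 1480
Delta = -16 * (1480) = -23680
Delta mod 13 = 6

Delta = 6 (mod 13)


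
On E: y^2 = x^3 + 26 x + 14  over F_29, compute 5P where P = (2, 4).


k = 5 = 101_2 (binary, LSB first: 101)
Double-and-add from P = (2, 4):
  bit 0 = 1: acc = O + (2, 4) = (2, 4)
  bit 1 = 0: acc unchanged = (2, 4)
  bit 2 = 1: acc = (2, 4) + (11, 23) = (9, 7)

5P = (9, 7)


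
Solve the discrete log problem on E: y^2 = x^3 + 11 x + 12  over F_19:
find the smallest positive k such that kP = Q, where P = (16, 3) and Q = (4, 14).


Enumerate multiples of P until we hit Q = (4, 14):
  1P = (16, 3)
  2P = (6, 16)
  3P = (8, 17)
  4P = (4, 14)
Match found at i = 4.

k = 4


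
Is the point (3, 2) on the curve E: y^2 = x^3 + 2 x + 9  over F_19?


Check whether y^2 = x^3 + 2 x + 9 (mod 19) for (x, y) = (3, 2).
LHS: y^2 = 2^2 mod 19 = 4
RHS: x^3 + 2 x + 9 = 3^3 + 2*3 + 9 mod 19 = 4
LHS = RHS

Yes, on the curve


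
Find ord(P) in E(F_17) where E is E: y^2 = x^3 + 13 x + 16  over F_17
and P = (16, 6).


Compute successive multiples of P until we hit O:
  1P = (16, 6)
  2P = (0, 4)
  3P = (5, 6)
  4P = (13, 11)
  5P = (4, 8)
  6P = (6, 15)
  7P = (14, 16)
  8P = (12, 8)
  ... (continuing to 25P)
  25P = O

ord(P) = 25


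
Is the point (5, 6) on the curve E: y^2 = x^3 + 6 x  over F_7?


Check whether y^2 = x^3 + 6 x + 0 (mod 7) for (x, y) = (5, 6).
LHS: y^2 = 6^2 mod 7 = 1
RHS: x^3 + 6 x + 0 = 5^3 + 6*5 + 0 mod 7 = 1
LHS = RHS

Yes, on the curve


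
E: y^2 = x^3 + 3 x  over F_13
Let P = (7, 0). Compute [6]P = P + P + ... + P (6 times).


k = 6 = 110_2 (binary, LSB first: 011)
Double-and-add from P = (7, 0):
  bit 0 = 0: acc unchanged = O
  bit 1 = 1: acc = O + O = O
  bit 2 = 1: acc = O + O = O

6P = O


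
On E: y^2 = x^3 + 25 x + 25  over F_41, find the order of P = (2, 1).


Compute successive multiples of P until we hit O:
  1P = (2, 1)
  2P = (0, 36)
  3P = (7, 25)
  4P = (37, 36)
  5P = (3, 39)
  6P = (4, 5)
  7P = (39, 7)
  8P = (33, 25)
  ... (continuing to 51P)
  51P = O

ord(P) = 51


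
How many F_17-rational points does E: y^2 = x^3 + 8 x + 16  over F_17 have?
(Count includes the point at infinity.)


For each x in F_17, count y with y^2 = x^3 + 8 x + 16 mod 17:
  x = 0: RHS = 16, y in [4, 13]  -> 2 point(s)
  x = 1: RHS = 8, y in [5, 12]  -> 2 point(s)
  x = 3: RHS = 16, y in [4, 13]  -> 2 point(s)
  x = 6: RHS = 8, y in [5, 12]  -> 2 point(s)
  x = 9: RHS = 1, y in [1, 16]  -> 2 point(s)
  x = 10: RHS = 8, y in [5, 12]  -> 2 point(s)
  x = 12: RHS = 4, y in [2, 15]  -> 2 point(s)
  x = 14: RHS = 16, y in [4, 13]  -> 2 point(s)
  x = 15: RHS = 9, y in [3, 14]  -> 2 point(s)
Affine points: 18. Add the point at infinity: total = 19.

#E(F_17) = 19


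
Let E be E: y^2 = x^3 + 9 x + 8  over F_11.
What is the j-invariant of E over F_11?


Delta = -16(4 a^3 + 27 b^2) mod 11 = 1
-1728 * (4 a)^3 = -1728 * (4*9)^3 mod 11 = 6
j = 6 * 1^(-1) mod 11 = 6

j = 6 (mod 11)


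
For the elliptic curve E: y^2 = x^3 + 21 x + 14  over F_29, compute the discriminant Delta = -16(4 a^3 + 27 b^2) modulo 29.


4 a^3 + 27 b^2 = 4*21^3 + 27*14^2 = 37044 + 5292 = 42336
Delta = -16 * (42336) = -677376
Delta mod 29 = 6

Delta = 6 (mod 29)


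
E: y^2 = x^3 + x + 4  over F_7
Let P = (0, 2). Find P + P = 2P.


Doubling: s = (3 x1^2 + a) / (2 y1)
s = (3*0^2 + 1) / (2*2) mod 7 = 2
x3 = s^2 - 2 x1 mod 7 = 2^2 - 2*0 = 4
y3 = s (x1 - x3) - y1 mod 7 = 2 * (0 - 4) - 2 = 4

2P = (4, 4)


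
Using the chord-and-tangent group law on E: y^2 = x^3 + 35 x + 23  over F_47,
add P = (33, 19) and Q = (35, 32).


P != Q, so use the chord formula.
s = (y2 - y1) / (x2 - x1) = (13) / (2) mod 47 = 30
x3 = s^2 - x1 - x2 mod 47 = 30^2 - 33 - 35 = 33
y3 = s (x1 - x3) - y1 mod 47 = 30 * (33 - 33) - 19 = 28

P + Q = (33, 28)


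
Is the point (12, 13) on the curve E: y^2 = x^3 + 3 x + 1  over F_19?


Check whether y^2 = x^3 + 3 x + 1 (mod 19) for (x, y) = (12, 13).
LHS: y^2 = 13^2 mod 19 = 17
RHS: x^3 + 3 x + 1 = 12^3 + 3*12 + 1 mod 19 = 17
LHS = RHS

Yes, on the curve


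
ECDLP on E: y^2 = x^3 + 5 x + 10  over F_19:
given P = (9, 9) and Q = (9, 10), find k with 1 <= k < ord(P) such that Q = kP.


Enumerate multiples of P until we hit Q = (9, 10):
  1P = (9, 9)
  2P = (2, 3)
  3P = (13, 12)
  4P = (13, 7)
  5P = (2, 16)
  6P = (9, 10)
Match found at i = 6.

k = 6


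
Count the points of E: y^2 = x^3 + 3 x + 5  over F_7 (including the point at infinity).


For each x in F_7, count y with y^2 = x^3 + 3 x + 5 mod 7:
  x = 1: RHS = 2, y in [3, 4]  -> 2 point(s)
  x = 4: RHS = 4, y in [2, 5]  -> 2 point(s)
  x = 6: RHS = 1, y in [1, 6]  -> 2 point(s)
Affine points: 6. Add the point at infinity: total = 7.

#E(F_7) = 7


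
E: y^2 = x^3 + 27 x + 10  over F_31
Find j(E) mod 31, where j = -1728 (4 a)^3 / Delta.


Delta = -16(4 a^3 + 27 b^2) mod 31 = 18
-1728 * (4 a)^3 = -1728 * (4*27)^3 mod 31 = 30
j = 30 * 18^(-1) mod 31 = 12

j = 12 (mod 31)


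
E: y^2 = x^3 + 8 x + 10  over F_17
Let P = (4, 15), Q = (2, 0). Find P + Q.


P != Q, so use the chord formula.
s = (y2 - y1) / (x2 - x1) = (2) / (15) mod 17 = 16
x3 = s^2 - x1 - x2 mod 17 = 16^2 - 4 - 2 = 12
y3 = s (x1 - x3) - y1 mod 17 = 16 * (4 - 12) - 15 = 10

P + Q = (12, 10)


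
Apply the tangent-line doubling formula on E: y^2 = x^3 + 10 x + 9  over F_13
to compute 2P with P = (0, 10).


Doubling: s = (3 x1^2 + a) / (2 y1)
s = (3*0^2 + 10) / (2*10) mod 13 = 7
x3 = s^2 - 2 x1 mod 13 = 7^2 - 2*0 = 10
y3 = s (x1 - x3) - y1 mod 13 = 7 * (0 - 10) - 10 = 11

2P = (10, 11)


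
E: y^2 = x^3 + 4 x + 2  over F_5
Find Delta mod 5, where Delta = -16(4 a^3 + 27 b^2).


4 a^3 + 27 b^2 = 4*4^3 + 27*2^2 = 256 + 108 = 364
Delta = -16 * (364) = -5824
Delta mod 5 = 1

Delta = 1 (mod 5)


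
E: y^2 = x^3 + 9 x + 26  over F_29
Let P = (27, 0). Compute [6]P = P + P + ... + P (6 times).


k = 6 = 110_2 (binary, LSB first: 011)
Double-and-add from P = (27, 0):
  bit 0 = 0: acc unchanged = O
  bit 1 = 1: acc = O + O = O
  bit 2 = 1: acc = O + O = O

6P = O


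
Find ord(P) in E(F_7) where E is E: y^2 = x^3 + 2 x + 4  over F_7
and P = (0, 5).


Compute successive multiples of P until we hit O:
  1P = (0, 5)
  2P = (2, 3)
  3P = (6, 1)
  4P = (3, 4)
  5P = (1, 0)
  6P = (3, 3)
  7P = (6, 6)
  8P = (2, 4)
  ... (continuing to 10P)
  10P = O

ord(P) = 10


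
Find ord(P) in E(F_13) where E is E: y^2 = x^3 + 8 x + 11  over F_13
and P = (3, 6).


Compute successive multiples of P until we hit O:
  1P = (3, 6)
  2P = (10, 5)
  3P = (4, 9)
  4P = (2, 10)
  5P = (11, 0)
  6P = (2, 3)
  7P = (4, 4)
  8P = (10, 8)
  ... (continuing to 10P)
  10P = O

ord(P) = 10


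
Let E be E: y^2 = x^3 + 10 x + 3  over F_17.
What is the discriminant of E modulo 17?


4 a^3 + 27 b^2 = 4*10^3 + 27*3^2 = 4000 + 243 = 4243
Delta = -16 * (4243) = -67888
Delta mod 17 = 10

Delta = 10 (mod 17)


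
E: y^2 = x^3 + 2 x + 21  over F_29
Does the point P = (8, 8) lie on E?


Check whether y^2 = x^3 + 2 x + 21 (mod 29) for (x, y) = (8, 8).
LHS: y^2 = 8^2 mod 29 = 6
RHS: x^3 + 2 x + 21 = 8^3 + 2*8 + 21 mod 29 = 27
LHS != RHS

No, not on the curve


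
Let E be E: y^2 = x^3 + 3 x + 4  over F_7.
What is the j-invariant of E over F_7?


Delta = -16(4 a^3 + 27 b^2) mod 7 = 5
-1728 * (4 a)^3 = -1728 * (4*3)^3 mod 7 = 6
j = 6 * 5^(-1) mod 7 = 4

j = 4 (mod 7)


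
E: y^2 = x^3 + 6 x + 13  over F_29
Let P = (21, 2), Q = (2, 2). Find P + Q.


P != Q, so use the chord formula.
s = (y2 - y1) / (x2 - x1) = (0) / (10) mod 29 = 0
x3 = s^2 - x1 - x2 mod 29 = 0^2 - 21 - 2 = 6
y3 = s (x1 - x3) - y1 mod 29 = 0 * (21 - 6) - 2 = 27

P + Q = (6, 27)


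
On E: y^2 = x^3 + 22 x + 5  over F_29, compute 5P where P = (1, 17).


k = 5 = 101_2 (binary, LSB first: 101)
Double-and-add from P = (1, 17):
  bit 0 = 1: acc = O + (1, 17) = (1, 17)
  bit 1 = 0: acc unchanged = (1, 17)
  bit 2 = 1: acc = (1, 17) + (16, 25) = (7, 3)

5P = (7, 3)


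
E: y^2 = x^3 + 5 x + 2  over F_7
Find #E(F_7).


For each x in F_7, count y with y^2 = x^3 + 5 x + 2 mod 7:
  x = 0: RHS = 2, y in [3, 4]  -> 2 point(s)
  x = 1: RHS = 1, y in [1, 6]  -> 2 point(s)
  x = 3: RHS = 2, y in [3, 4]  -> 2 point(s)
  x = 4: RHS = 2, y in [3, 4]  -> 2 point(s)
Affine points: 8. Add the point at infinity: total = 9.

#E(F_7) = 9
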